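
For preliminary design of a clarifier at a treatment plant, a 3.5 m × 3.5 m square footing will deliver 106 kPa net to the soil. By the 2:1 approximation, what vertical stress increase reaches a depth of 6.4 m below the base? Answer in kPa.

Δσ_z ≈ 13.2 kPa

By the 2:1 method the load spreads at 1 horizontal : 2 vertical, so at depth z the loaded area has grown by z in each plan dimension:
Δσ = qBL/((B+z)(L+z)) = 106×3.5×3.5/((3.5+6.4)(3.5+6.4)) = 13.249 kPa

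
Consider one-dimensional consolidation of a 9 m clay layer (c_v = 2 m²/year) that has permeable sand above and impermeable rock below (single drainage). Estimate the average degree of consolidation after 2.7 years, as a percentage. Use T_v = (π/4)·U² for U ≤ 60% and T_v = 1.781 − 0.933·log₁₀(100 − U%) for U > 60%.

U ≈ 29.1 %

Drainage path length: H_d = H = 9 m (single drainage).
T_v = c_v·t/H_d² = 2×2.7/9² = 0.066667.
T_v = 0.066667 corresponds to the U ≤ 60% branch:
U = √(4T_v/π) = 0.2913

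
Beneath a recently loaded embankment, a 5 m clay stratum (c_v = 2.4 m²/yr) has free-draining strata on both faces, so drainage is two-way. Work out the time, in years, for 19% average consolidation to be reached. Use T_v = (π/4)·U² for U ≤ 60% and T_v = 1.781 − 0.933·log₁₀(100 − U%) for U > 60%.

Drainage path length: H_d = H/2 = 2.5 m (double drainage).
U ≤ 60%: T_v = (π/4)·U² = (π/4)×0.19² = 0.028353.
t = T_v·H_d²/c_v = 0.028353×2.5²/2.4 = 0.07384 years.

t ≈ 0.0738 years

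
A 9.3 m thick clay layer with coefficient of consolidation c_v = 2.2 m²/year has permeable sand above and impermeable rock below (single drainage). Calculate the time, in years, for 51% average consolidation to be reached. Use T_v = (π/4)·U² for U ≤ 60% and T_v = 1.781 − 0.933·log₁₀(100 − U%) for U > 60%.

t ≈ 8.03 years

Drainage path length: H_d = H = 9.3 m (single drainage).
U ≤ 60%: T_v = (π/4)·U² = (π/4)×0.51² = 0.20428.
t = T_v·H_d²/c_v = 0.20428×9.3²/2.2 = 8.031 years.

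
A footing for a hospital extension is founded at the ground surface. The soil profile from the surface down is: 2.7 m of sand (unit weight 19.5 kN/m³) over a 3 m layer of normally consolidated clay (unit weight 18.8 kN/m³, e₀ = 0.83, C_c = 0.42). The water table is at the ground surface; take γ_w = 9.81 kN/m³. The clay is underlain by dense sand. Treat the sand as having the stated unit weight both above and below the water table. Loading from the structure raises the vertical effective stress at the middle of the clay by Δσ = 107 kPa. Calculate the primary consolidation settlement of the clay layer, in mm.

S_c ≈ 391 mm

Mid-depth of clay below the ground surface: z = 2.7 + 3/2 = 4.2 m.
Total vertical stress at mid-clay: σ_v = 19.5×2.7 + 18.8×1.5 = 80.85 kPa.
Pore pressure: u = 9.81×(4.2 − 0) = 41.202 kPa.
Initial effective stress: σ'_0 = σ_v − u = 80.85 − 41.202 = 39.648 kPa.
Final effective stress: σ'_f = σ'_0 + Δσ = 39.648 + 107 = 146.65 kPa.
Normally consolidated clay, so the full stress increment lies on the virgin compression line:
S_c = C_c·H/(1+e₀)·log₁₀(σ'_f/σ'_0) = 0.42×3/(1+0.83)×log₁₀(146.65/39.648)
    = 0.68852 × 0.56806 = 0.3911 m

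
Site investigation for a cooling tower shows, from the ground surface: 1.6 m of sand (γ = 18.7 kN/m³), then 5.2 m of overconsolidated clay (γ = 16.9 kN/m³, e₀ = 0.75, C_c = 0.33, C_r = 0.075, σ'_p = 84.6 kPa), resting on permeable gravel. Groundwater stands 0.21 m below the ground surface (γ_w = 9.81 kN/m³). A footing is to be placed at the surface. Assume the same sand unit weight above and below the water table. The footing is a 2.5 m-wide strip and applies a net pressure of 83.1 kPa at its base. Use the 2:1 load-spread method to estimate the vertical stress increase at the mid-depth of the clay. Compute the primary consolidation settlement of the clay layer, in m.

Mid-depth of clay below the ground surface: z = 1.6 + 5.2/2 = 4.2 m.
Total vertical stress at mid-clay: σ_v = 18.7×1.6 + 16.9×2.6 = 73.86 kPa.
Pore pressure: u = 9.81×(4.2 − 0.21) = 39.142 kPa.
Initial effective stress: σ'_0 = σ_v − u = 73.86 − 39.142 = 34.718 kPa.
Stress increase at mid-clay by the 2:1 spreading method:
Δσ = qB/(B+z) = 83.1×2.5/(2.5+4.2) = 31.007 kPa
Final effective stress: σ'_f = 34.718 + 31.007 = 65.725 kPa.
σ'_f = 65.725 ≤ σ'_p = 84.6 kPa, so the clay remains overconsolidated and only the recompression index applies:
S_c = C_r·H/(1+e₀)·log₁₀(σ'_f/σ'_0) = 0.075×5.2/1.75×log₁₀(65.725/34.718)
    = 0.22285 × 0.27718 = 0.06177 m

S_c ≈ 0.0618 m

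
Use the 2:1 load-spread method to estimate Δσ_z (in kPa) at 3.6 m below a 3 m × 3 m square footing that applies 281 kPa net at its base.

By the 2:1 method the load spreads at 1 horizontal : 2 vertical, so at depth z the loaded area has grown by z in each plan dimension:
Δσ = qBL/((B+z)(L+z)) = 281×3×3/((3+3.6)(3+3.6)) = 58.058 kPa

Δσ_z ≈ 58.1 kPa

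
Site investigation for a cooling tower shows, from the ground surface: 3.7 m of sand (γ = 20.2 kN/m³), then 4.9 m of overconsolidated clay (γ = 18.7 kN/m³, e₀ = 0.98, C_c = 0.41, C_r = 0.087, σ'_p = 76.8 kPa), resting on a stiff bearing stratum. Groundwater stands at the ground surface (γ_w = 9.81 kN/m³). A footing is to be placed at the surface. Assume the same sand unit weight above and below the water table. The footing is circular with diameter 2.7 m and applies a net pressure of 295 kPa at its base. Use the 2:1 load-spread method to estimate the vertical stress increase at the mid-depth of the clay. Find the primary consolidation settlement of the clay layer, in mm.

S_c ≈ 81.1 mm

Mid-depth of clay below the ground surface: z = 3.7 + 4.9/2 = 6.15 m.
Total vertical stress at mid-clay: σ_v = 20.2×3.7 + 18.7×2.45 = 120.56 kPa.
Pore pressure: u = 9.81×(6.15 − 0) = 60.332 kPa.
Initial effective stress: σ'_0 = σ_v − u = 120.56 − 60.332 = 60.228 kPa.
Stress increase at mid-clay by the 2:1 spreading method:
Δσ ≈ qD²/(D+z)² = 295×2.7²/(2.7+6.15)² = 27.458 kPa
Final effective stress: σ'_f = 60.228 + 27.458 = 87.686 kPa.
σ'_f = 87.686 > σ'_p = 76.8 kPa, so the stress path crosses the preconsolidation pressure — recompression up to σ'_p, then virgin compression beyond:
S_c = H/(1+e₀)·[C_r·log₁₀(σ'_p/σ'_0) + C_c·log₁₀(σ'_f/σ'_p)]
    = 4.9/1.98 × [0.087×log₁₀(76.8/60.228) + 0.41×log₁₀(87.686/76.8)]
    = 2.4747 × [0.009184 + 0.023603] = 0.08114 m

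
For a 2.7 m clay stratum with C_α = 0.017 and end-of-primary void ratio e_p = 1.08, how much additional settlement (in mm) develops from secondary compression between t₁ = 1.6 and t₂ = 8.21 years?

Secondary compression: S_s = C_α·H/(1+e_p)·log₁₀(t₂/t₁)
S_s = 0.017×2.7/(1+1.08)×log₁₀(8.21/1.6)
    = 0.02207 × 0.7102 = 0.01567 m

S_s ≈ 15.7 mm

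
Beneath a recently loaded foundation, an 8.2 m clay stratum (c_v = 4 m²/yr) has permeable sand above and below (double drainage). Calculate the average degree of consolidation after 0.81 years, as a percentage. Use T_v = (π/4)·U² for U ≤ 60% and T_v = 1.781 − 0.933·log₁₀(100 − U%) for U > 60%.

U ≈ 49.5 %

Drainage path length: H_d = H/2 = 4.1 m (double drainage).
T_v = c_v·t/H_d² = 4×0.81/4.1² = 0.19274.
T_v = 0.19274 corresponds to the U ≤ 60% branch:
U = √(4T_v/π) = 0.4954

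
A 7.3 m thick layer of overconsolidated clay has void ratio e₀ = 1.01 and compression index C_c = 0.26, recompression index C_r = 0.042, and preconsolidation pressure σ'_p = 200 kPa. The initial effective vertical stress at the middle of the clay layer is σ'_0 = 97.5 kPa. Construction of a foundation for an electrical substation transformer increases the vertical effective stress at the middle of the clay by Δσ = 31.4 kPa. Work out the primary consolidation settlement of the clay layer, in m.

S_c ≈ 0.0185 m

Final effective stress: σ'_f = 97.5 + 31.4 = 128.9 kPa.
σ'_f = 128.9 ≤ σ'_p = 200 kPa, so the clay remains overconsolidated and only the recompression index applies:
S_c = C_r·H/(1+e₀)·log₁₀(σ'_f/σ'_0) = 0.042×7.3/2.01×log₁₀(128.9/97.5)
    = 0.15254 × 0.12125 = 0.01849 m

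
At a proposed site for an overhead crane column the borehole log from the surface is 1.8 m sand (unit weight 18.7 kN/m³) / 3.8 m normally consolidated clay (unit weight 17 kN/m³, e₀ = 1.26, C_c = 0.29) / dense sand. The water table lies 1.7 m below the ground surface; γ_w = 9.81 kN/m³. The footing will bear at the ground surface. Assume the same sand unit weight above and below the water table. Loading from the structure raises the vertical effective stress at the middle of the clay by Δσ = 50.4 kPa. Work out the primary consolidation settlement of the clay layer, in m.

S_c ≈ 0.156 m

Mid-depth of clay below the ground surface: z = 1.8 + 3.8/2 = 3.7 m.
Total vertical stress at mid-clay: σ_v = 18.7×1.8 + 17×1.9 = 65.96 kPa.
Pore pressure: u = 9.81×(3.7 − 1.7) = 19.62 kPa.
Initial effective stress: σ'_0 = σ_v − u = 65.96 − 19.62 = 46.34 kPa.
Final effective stress: σ'_f = σ'_0 + Δσ = 46.34 + 50.4 = 96.74 kPa.
Normally consolidated clay, so the full stress increment lies on the virgin compression line:
S_c = C_c·H/(1+e₀)·log₁₀(σ'_f/σ'_0) = 0.29×3.8/(1+1.26)×log₁₀(96.74/46.34)
    = 0.48761 × 0.31965 = 0.1559 m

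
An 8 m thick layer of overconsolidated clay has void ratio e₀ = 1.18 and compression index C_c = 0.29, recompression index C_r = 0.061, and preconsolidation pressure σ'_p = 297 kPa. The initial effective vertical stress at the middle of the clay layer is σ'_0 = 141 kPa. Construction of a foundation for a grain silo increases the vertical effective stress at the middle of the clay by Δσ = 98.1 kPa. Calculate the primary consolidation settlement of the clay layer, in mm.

Final effective stress: σ'_f = 141 + 98.1 = 239.1 kPa.
σ'_f = 239.1 ≤ σ'_p = 297 kPa, so the clay remains overconsolidated and only the recompression index applies:
S_c = C_r·H/(1+e₀)·log₁₀(σ'_f/σ'_0) = 0.061×8/2.18×log₁₀(239.1/141)
    = 0.22385 × 0.22936 = 0.05134 m

S_c ≈ 51.3 mm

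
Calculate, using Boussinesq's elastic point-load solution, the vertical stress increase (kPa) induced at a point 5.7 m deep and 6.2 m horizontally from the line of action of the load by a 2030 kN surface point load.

Δσ_z ≈ 4.24 kPa

Boussinesq vertical stress below a point load on an elastic half-space:
Δσ_z = 3P/(2πz²) · [1 + (r/z)²]^(−5/2)
r/z = 6.2/5.7 = 1.0877; [1+(r/z)²]^(−5/2) = 0.142.
Δσ_z = 3×2030/(2π×5.7²) × 0.142 = 29.832 × 0.142 = 4.236 kPa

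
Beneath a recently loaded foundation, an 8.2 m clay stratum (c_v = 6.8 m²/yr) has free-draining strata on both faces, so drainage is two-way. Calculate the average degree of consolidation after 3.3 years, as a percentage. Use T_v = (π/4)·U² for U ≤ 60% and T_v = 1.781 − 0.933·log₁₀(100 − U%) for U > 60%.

Drainage path length: H_d = H/2 = 4.1 m (double drainage).
T_v = c_v·t/H_d² = 6.8×3.3/4.1² = 1.3349.
T_v = 1.3349 corresponds to the U > 60% branch:
U = 1 − 10^((1.781 − T_v)/0.933)/100 = 0.9699

U ≈ 97 %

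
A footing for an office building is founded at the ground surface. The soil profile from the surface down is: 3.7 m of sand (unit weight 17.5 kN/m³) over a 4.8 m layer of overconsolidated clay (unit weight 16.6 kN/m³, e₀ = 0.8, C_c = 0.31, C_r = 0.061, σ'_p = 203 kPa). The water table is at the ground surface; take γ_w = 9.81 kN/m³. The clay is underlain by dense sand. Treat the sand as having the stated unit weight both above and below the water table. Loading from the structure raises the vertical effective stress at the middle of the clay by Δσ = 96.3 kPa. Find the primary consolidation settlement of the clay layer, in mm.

S_c ≈ 81.1 mm

Mid-depth of clay below the ground surface: z = 3.7 + 4.8/2 = 6.1 m.
Total vertical stress at mid-clay: σ_v = 17.5×3.7 + 16.6×2.4 = 104.59 kPa.
Pore pressure: u = 9.81×(6.1 − 0) = 59.841 kPa.
Initial effective stress: σ'_0 = σ_v − u = 104.59 − 59.841 = 44.749 kPa.
Final effective stress: σ'_f = 44.749 + 96.3 = 141.05 kPa.
σ'_f = 141.05 ≤ σ'_p = 203 kPa, so the clay remains overconsolidated and only the recompression index applies:
S_c = C_r·H/(1+e₀)·log₁₀(σ'_f/σ'_0) = 0.061×4.8/1.8×log₁₀(141.05/44.749)
    = 0.16267 × 0.49859 = 0.0811 m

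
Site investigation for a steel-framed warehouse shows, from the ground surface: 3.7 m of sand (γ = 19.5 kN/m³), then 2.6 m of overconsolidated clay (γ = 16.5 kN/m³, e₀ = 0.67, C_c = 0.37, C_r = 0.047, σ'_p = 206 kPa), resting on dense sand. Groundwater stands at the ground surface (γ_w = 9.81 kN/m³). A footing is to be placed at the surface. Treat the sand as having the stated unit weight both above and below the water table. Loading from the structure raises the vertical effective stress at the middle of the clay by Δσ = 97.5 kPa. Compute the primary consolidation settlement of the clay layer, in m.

Mid-depth of clay below the ground surface: z = 3.7 + 2.6/2 = 5 m.
Total vertical stress at mid-clay: σ_v = 19.5×3.7 + 16.5×1.3 = 93.6 kPa.
Pore pressure: u = 9.81×(5 − 0) = 49.05 kPa.
Initial effective stress: σ'_0 = σ_v − u = 93.6 − 49.05 = 44.55 kPa.
Final effective stress: σ'_f = 44.55 + 97.5 = 142.05 kPa.
σ'_f = 142.05 ≤ σ'_p = 206 kPa, so the clay remains overconsolidated and only the recompression index applies:
S_c = C_r·H/(1+e₀)·log₁₀(σ'_f/σ'_0) = 0.047×2.6/1.67×log₁₀(142.05/44.55)
    = 0.073174 × 0.50359 = 0.03685 m

S_c ≈ 0.0368 m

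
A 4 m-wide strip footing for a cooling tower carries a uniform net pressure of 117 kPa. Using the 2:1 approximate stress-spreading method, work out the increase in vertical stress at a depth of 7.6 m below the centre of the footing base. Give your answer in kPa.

By the 2:1 method the load spreads at 1 horizontal : 2 vertical, so at depth z the loaded area has grown by z in each plan dimension:
Δσ = qB/(B+z) = 117×4/(4+7.6) = 40.345 kPa

Δσ_z ≈ 40.3 kPa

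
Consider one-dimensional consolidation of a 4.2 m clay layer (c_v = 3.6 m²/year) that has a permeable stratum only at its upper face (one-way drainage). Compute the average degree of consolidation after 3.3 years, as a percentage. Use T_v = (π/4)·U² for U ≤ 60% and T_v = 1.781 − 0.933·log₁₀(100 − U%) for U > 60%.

U ≈ 84.6 %

Drainage path length: H_d = H = 4.2 m (single drainage).
T_v = c_v·t/H_d² = 3.6×3.3/4.2² = 0.67347.
T_v = 0.67347 corresponds to the U > 60% branch:
U = 1 − 10^((1.781 − T_v)/0.933)/100 = 0.8462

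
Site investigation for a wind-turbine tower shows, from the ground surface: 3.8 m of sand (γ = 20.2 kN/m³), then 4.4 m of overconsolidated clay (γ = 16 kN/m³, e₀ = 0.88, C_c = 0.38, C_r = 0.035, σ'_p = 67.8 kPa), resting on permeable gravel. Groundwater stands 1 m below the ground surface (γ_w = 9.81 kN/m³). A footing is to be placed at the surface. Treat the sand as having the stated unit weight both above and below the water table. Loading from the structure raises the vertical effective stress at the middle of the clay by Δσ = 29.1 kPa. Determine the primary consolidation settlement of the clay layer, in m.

Mid-depth of clay below the ground surface: z = 3.8 + 4.4/2 = 6 m.
Total vertical stress at mid-clay: σ_v = 20.2×3.8 + 16×2.2 = 111.96 kPa.
Pore pressure: u = 9.81×(6 − 1) = 49.05 kPa.
Initial effective stress: σ'_0 = σ_v − u = 111.96 − 49.05 = 62.91 kPa.
Final effective stress: σ'_f = 62.91 + 29.1 = 92.01 kPa.
σ'_f = 92.01 > σ'_p = 67.8 kPa, so the stress path crosses the preconsolidation pressure — recompression up to σ'_p, then virgin compression beyond:
S_c = H/(1+e₀)·[C_r·log₁₀(σ'_p/σ'_0) + C_c·log₁₀(σ'_f/σ'_p)]
    = 4.4/1.88 × [0.035×log₁₀(67.8/62.91) + 0.38×log₁₀(92.01/67.8)]
    = 2.3404 × [0.0011379 + 0.05039] = 0.1206 m

S_c ≈ 0.121 m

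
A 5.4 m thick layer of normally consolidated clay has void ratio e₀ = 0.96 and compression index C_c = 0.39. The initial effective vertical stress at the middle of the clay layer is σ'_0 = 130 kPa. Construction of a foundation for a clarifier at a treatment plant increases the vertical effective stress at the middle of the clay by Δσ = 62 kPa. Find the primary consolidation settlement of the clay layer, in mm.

S_c ≈ 182 mm

Final effective stress: σ'_f = σ'_0 + Δσ = 130 + 62 = 192 kPa.
Normally consolidated clay, so the full stress increment lies on the virgin compression line:
S_c = C_c·H/(1+e₀)·log₁₀(σ'_f/σ'_0) = 0.39×5.4/(1+0.96)×log₁₀(192/130)
    = 1.0745 × 0.16936 = 0.182 m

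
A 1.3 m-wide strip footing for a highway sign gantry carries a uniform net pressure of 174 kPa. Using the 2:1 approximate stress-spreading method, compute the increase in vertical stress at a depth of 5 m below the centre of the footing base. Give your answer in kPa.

By the 2:1 method the load spreads at 1 horizontal : 2 vertical, so at depth z the loaded area has grown by z in each plan dimension:
Δσ = qB/(B+z) = 174×1.3/(1.3+5) = 35.905 kPa

Δσ_z ≈ 35.9 kPa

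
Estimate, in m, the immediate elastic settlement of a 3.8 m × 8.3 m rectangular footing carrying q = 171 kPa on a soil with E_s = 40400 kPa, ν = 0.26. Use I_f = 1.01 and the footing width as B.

Immediate (elastic) settlement: S_e = q·B·(1−ν²)/E_s · I_f.
S_e = 171 × 3.8 × (1 − 0.26²) / 40400 × 1.01
    = 171 × 3.8 × 0.9324 / 40400 × 1.01
    = 0.01515 m

S_e ≈ 0.0151 m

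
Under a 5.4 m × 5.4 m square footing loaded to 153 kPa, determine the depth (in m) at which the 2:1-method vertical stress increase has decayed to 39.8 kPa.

z ≈ 5.19 m

2:1 spreading — at depth z the loaded area has grown by z in each plan dimension:
qB²/(B+z)² = Δσ_z ⇒ z = B(√(q/Δσ_z) − 1) = 5.4×(√(153/39.8) − 1) = 5.188 m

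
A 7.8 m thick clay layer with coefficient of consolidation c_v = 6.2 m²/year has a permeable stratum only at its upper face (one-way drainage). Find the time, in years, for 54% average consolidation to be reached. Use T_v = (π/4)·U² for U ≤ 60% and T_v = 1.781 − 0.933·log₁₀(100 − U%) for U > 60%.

t ≈ 2.25 years

Drainage path length: H_d = H = 7.8 m (single drainage).
U ≤ 60%: T_v = (π/4)·U² = (π/4)×0.54² = 0.22902.
t = T_v·H_d²/c_v = 0.22902×7.8²/6.2 = 2.247 years.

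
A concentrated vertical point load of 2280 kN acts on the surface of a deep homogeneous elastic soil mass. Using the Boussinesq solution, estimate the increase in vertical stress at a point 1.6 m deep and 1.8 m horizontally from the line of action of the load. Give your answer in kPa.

Boussinesq vertical stress below a point load on an elastic half-space:
Δσ_z = 3P/(2πz²) · [1 + (r/z)²]^(−5/2)
r/z = 1.8/1.6 = 1.125; [1+(r/z)²]^(−5/2) = 0.12943.
Δσ_z = 3×2280/(2π×1.6²) × 0.12943 = 425.24 × 0.12943 = 55.04 kPa

Δσ_z ≈ 55 kPa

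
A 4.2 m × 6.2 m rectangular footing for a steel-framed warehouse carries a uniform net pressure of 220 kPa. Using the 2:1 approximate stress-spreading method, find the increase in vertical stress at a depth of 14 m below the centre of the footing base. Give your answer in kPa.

By the 2:1 method the load spreads at 1 horizontal : 2 vertical, so at depth z the loaded area has grown by z in each plan dimension:
Δσ = qBL/((B+z)(L+z)) = 220×4.2×6.2/((4.2+14)(6.2+14)) = 15.583 kPa

Δσ_z ≈ 15.6 kPa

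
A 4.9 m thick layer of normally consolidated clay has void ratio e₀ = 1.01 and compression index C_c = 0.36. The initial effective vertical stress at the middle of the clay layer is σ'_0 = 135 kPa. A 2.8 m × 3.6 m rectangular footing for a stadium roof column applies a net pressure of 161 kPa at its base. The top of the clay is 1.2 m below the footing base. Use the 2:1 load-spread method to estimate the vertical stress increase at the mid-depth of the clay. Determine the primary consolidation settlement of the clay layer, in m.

Mid-depth of clay below the footing base: z = 1.2 + 4.9/2 = 3.65 m.
Stress increase at mid-clay by the 2:1 spreading method:
Δσ = qBL/((B+z)(L+z)) = 161×2.8×3.6/((2.8+3.65)(3.6+3.65)) = 34.705 kPa
Final effective stress: σ'_f = σ'_0 + Δσ = 135 + 34.705 = 169.7 kPa.
Normally consolidated clay, so the full stress increment lies on the virgin compression line:
S_c = C_c·H/(1+e₀)·log₁₀(σ'_f/σ'_0) = 0.36×4.9/(1+1.01)×log₁₀(169.7/135)
    = 0.87761 × 0.099348 = 0.08719 m

S_c ≈ 0.0872 m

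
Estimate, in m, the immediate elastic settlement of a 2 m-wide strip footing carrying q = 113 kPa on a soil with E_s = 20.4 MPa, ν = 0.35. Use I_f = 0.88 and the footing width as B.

Immediate (elastic) settlement: S_e = q·B·(1−ν²)/E_s · I_f.
E_s = 20.4 MPa = 20400 kPa.
S_e = 113 × 2 × (1 − 0.35²) / 20400 × 0.88
    = 113 × 2 × 0.8775 / 20400 × 0.88
    = 0.008555 m

S_e ≈ 0.00855 m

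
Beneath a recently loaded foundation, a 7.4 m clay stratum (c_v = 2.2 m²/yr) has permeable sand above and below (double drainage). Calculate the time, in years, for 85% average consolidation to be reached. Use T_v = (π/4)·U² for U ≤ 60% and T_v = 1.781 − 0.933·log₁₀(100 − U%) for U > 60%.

Drainage path length: H_d = H/2 = 3.7 m (double drainage).
U > 60%: T_v = 1.781 − 0.933·log₁₀(100 − 85) = 0.68371.
t = T_v·H_d²/c_v = 0.68371×3.7²/2.2 = 4.255 years.

t ≈ 4.25 years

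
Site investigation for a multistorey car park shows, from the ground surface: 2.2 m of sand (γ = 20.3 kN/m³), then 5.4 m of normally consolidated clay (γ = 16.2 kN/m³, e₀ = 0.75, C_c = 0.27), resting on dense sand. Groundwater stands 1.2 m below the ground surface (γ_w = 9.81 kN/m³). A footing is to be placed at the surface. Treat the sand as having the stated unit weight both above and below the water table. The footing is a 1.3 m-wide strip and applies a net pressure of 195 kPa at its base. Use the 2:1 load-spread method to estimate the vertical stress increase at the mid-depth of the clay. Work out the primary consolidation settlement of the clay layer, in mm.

Mid-depth of clay below the ground surface: z = 2.2 + 5.4/2 = 4.9 m.
Total vertical stress at mid-clay: σ_v = 20.3×2.2 + 16.2×2.7 = 88.4 kPa.
Pore pressure: u = 9.81×(4.9 − 1.2) = 36.297 kPa.
Initial effective stress: σ'_0 = σ_v − u = 88.4 − 36.297 = 52.103 kPa.
Stress increase at mid-clay by the 2:1 spreading method:
Δσ = qB/(B+z) = 195×1.3/(1.3+4.9) = 40.887 kPa
Final effective stress: σ'_f = σ'_0 + Δσ = 52.103 + 40.887 = 92.99 kPa.
Normally consolidated clay, so the full stress increment lies on the virgin compression line:
S_c = C_c·H/(1+e₀)·log₁₀(σ'_f/σ'_0) = 0.27×5.4/(1+0.75)×log₁₀(92.99/52.103)
    = 0.83314 × 0.25157 = 0.2096 m

S_c ≈ 210 mm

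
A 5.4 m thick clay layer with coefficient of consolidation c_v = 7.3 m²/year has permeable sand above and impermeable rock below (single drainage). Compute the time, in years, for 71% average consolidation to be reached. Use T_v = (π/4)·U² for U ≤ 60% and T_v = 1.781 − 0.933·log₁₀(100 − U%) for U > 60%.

Drainage path length: H_d = H = 5.4 m (single drainage).
U > 60%: T_v = 1.781 − 0.933·log₁₀(100 − 71) = 0.41658.
t = T_v·H_d²/c_v = 0.41658×5.4²/7.3 = 1.664 years.

t ≈ 1.66 years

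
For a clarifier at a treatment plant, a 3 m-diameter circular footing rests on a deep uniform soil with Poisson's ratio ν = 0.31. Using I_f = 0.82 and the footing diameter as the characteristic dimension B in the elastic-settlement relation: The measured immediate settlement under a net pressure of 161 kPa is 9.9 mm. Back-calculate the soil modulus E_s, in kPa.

S_e = q·B·(1−ν²)/E_s · I_f  ⇒  E_s = q·B·(1−ν²)·I_f / S_e.
E_s = 161 × 3 × 0.9039 × 0.82 / 0.0099 = 36160 kPa

E_s ≈ 36200 kPa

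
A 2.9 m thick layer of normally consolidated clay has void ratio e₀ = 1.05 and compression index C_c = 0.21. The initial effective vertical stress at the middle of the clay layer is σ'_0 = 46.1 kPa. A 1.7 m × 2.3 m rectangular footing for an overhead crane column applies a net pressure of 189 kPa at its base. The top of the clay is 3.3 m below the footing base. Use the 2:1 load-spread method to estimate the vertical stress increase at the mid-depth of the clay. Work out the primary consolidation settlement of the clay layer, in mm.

Mid-depth of clay below the footing base: z = 3.3 + 2.9/2 = 4.75 m.
Stress increase at mid-clay by the 2:1 spreading method:
Δσ = qBL/((B+z)(L+z)) = 189×1.7×2.3/((1.7+4.75)(2.3+4.75)) = 16.251 kPa
Final effective stress: σ'_f = σ'_0 + Δσ = 46.1 + 16.251 = 62.351 kPa.
Normally consolidated clay, so the full stress increment lies on the virgin compression line:
S_c = C_c·H/(1+e₀)·log₁₀(σ'_f/σ'_0) = 0.21×2.9/(1+1.05)×log₁₀(62.351/46.1)
    = 0.29707 × 0.13114 = 0.03896 m

S_c ≈ 39 mm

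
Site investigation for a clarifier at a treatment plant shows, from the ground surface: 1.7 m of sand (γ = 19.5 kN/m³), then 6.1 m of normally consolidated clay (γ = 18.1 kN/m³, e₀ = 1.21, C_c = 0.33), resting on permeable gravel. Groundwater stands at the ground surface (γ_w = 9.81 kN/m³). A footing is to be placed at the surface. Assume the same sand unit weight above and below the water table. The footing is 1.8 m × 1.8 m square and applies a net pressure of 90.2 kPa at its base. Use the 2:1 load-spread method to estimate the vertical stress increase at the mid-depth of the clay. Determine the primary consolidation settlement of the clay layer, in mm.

Mid-depth of clay below the ground surface: z = 1.7 + 6.1/2 = 4.75 m.
Total vertical stress at mid-clay: σ_v = 19.5×1.7 + 18.1×3.05 = 88.355 kPa.
Pore pressure: u = 9.81×(4.75 − 0) = 46.598 kPa.
Initial effective stress: σ'_0 = σ_v − u = 88.355 − 46.598 = 41.757 kPa.
Stress increase at mid-clay by the 2:1 spreading method:
Δσ = qBL/((B+z)(L+z)) = 90.2×1.8×1.8/((1.8+4.75)(1.8+4.75)) = 6.8119 kPa
Final effective stress: σ'_f = σ'_0 + Δσ = 41.757 + 6.8119 = 48.569 kPa.
Normally consolidated clay, so the full stress increment lies on the virgin compression line:
S_c = C_c·H/(1+e₀)·log₁₀(σ'_f/σ'_0) = 0.33×6.1/(1+1.21)×log₁₀(48.569/41.757)
    = 0.91086 × 0.06563 = 0.05978 m

S_c ≈ 59.8 mm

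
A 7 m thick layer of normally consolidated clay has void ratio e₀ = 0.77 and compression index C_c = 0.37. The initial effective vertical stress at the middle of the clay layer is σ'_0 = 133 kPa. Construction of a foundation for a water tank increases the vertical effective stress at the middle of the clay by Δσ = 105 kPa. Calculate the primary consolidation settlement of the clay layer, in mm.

S_c ≈ 370 mm

Final effective stress: σ'_f = σ'_0 + Δσ = 133 + 105 = 238 kPa.
Normally consolidated clay, so the full stress increment lies on the virgin compression line:
S_c = C_c·H/(1+e₀)·log₁₀(σ'_f/σ'_0) = 0.37×7/(1+0.77)×log₁₀(238/133)
    = 1.4633 × 0.25273 = 0.3698 m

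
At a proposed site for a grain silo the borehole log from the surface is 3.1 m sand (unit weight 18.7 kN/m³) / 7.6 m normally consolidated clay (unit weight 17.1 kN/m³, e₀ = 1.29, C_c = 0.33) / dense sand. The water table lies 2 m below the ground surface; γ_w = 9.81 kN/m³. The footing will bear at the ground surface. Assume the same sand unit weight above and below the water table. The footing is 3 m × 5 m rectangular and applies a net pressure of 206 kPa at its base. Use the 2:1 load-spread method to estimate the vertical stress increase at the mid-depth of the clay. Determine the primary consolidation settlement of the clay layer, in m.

Mid-depth of clay below the ground surface: z = 3.1 + 7.6/2 = 6.9 m.
Total vertical stress at mid-clay: σ_v = 18.7×3.1 + 17.1×3.8 = 122.95 kPa.
Pore pressure: u = 9.81×(6.9 − 2) = 48.069 kPa.
Initial effective stress: σ'_0 = σ_v − u = 122.95 − 48.069 = 74.881 kPa.
Stress increase at mid-clay by the 2:1 spreading method:
Δσ = qBL/((B+z)(L+z)) = 206×3×5/((3+6.9)(5+6.9)) = 26.229 kPa
Final effective stress: σ'_f = σ'_0 + Δσ = 74.881 + 26.229 = 101.11 kPa.
Normally consolidated clay, so the full stress increment lies on the virgin compression line:
S_c = C_c·H/(1+e₀)·log₁₀(σ'_f/σ'_0) = 0.33×7.6/(1+1.29)×log₁₀(101.11/74.881)
    = 1.0952 × 0.13042 = 0.1428 m

S_c ≈ 0.143 m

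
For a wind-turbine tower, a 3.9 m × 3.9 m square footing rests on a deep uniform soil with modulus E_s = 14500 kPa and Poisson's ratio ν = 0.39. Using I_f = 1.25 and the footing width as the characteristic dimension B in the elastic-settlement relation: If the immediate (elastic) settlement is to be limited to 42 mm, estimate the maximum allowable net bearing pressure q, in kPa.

S_e = q·B·(1−ν²)/E_s · I_f  ⇒  q = S_e·E_s / (B·(1−ν²)·I_f).
q = 0.042 × 14500 / (3.9 × 0.8479 × 1.25) = 147.3 kPa

q ≈ 147 kPa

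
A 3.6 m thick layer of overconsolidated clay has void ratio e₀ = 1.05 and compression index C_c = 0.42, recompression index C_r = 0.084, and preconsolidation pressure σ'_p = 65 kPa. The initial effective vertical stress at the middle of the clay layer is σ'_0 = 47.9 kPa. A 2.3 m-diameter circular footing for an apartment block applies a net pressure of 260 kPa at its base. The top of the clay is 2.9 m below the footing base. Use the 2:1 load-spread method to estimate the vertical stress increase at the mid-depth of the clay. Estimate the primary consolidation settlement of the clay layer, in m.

Mid-depth of clay below the footing base: z = 2.9 + 3.6/2 = 4.7 m.
Stress increase at mid-clay by the 2:1 spreading method:
Δσ ≈ qD²/(D+z)² = 260×2.3²/(2.3+4.7)² = 28.069 kPa
Final effective stress: σ'_f = 47.9 + 28.069 = 75.969 kPa.
σ'_f = 75.969 > σ'_p = 65 kPa, so the stress path crosses the preconsolidation pressure — recompression up to σ'_p, then virgin compression beyond:
S_c = H/(1+e₀)·[C_r·log₁₀(σ'_p/σ'_0) + C_c·log₁₀(σ'_f/σ'_p)]
    = 3.6/2.05 × [0.084×log₁₀(65/47.9) + 0.42×log₁₀(75.969/65)]
    = 1.7561 × [0.011137 + 0.028444] = 0.06951 m

S_c ≈ 0.0695 m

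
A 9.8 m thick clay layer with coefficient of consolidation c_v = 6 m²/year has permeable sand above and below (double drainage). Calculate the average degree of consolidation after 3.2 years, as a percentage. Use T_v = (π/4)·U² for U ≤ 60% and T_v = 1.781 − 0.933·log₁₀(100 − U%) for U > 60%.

Drainage path length: H_d = H/2 = 4.9 m (double drainage).
T_v = c_v·t/H_d² = 6×3.2/4.9² = 0.79967.
T_v = 0.79967 corresponds to the U > 60% branch:
U = 1 − 10^((1.781 − T_v)/0.933)/100 = 0.8873

U ≈ 88.7 %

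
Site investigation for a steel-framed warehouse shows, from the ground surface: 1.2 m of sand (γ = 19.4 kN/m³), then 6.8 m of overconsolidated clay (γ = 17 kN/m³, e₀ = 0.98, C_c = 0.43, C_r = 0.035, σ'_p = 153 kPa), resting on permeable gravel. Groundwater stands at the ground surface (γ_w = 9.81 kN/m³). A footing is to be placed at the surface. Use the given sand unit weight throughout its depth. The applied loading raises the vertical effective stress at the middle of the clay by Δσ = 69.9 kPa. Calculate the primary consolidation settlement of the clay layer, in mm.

Mid-depth of clay below the ground surface: z = 1.2 + 6.8/2 = 4.6 m.
Total vertical stress at mid-clay: σ_v = 19.4×1.2 + 17×3.4 = 81.08 kPa.
Pore pressure: u = 9.81×(4.6 − 0) = 45.126 kPa.
Initial effective stress: σ'_0 = σ_v − u = 81.08 − 45.126 = 35.954 kPa.
Final effective stress: σ'_f = 35.954 + 69.9 = 105.85 kPa.
σ'_f = 105.85 ≤ σ'_p = 153 kPa, so the clay remains overconsolidated and only the recompression index applies:
S_c = C_r·H/(1+e₀)·log₁₀(σ'_f/σ'_0) = 0.035×6.8/1.98×log₁₀(105.85/35.954)
    = 0.1202 × 0.46894 = 0.05637 m

S_c ≈ 56.4 mm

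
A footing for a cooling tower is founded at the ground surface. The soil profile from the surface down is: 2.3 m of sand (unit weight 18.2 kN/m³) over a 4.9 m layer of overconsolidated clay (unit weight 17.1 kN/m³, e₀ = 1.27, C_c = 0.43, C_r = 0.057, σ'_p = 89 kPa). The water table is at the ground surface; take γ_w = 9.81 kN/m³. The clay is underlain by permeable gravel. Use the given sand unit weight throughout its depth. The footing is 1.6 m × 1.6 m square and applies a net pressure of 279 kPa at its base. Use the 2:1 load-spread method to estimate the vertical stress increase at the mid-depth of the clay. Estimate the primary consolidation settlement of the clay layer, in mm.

Mid-depth of clay below the ground surface: z = 2.3 + 4.9/2 = 4.75 m.
Total vertical stress at mid-clay: σ_v = 18.2×2.3 + 17.1×2.45 = 83.755 kPa.
Pore pressure: u = 9.81×(4.75 − 0) = 46.598 kPa.
Initial effective stress: σ'_0 = σ_v − u = 83.755 − 46.598 = 37.157 kPa.
Stress increase at mid-clay by the 2:1 spreading method:
Δσ = qBL/((B+z)(L+z)) = 279×1.6×1.6/((1.6+4.75)(1.6+4.75)) = 17.713 kPa
Final effective stress: σ'_f = 37.157 + 17.713 = 54.87 kPa.
σ'_f = 54.87 ≤ σ'_p = 89 kPa, so the clay remains overconsolidated and only the recompression index applies:
S_c = C_r·H/(1+e₀)·log₁₀(σ'_f/σ'_0) = 0.057×4.9/2.27×log₁₀(54.87/37.157)
    = 0.12304 × 0.16929 = 0.02083 m

S_c ≈ 20.8 mm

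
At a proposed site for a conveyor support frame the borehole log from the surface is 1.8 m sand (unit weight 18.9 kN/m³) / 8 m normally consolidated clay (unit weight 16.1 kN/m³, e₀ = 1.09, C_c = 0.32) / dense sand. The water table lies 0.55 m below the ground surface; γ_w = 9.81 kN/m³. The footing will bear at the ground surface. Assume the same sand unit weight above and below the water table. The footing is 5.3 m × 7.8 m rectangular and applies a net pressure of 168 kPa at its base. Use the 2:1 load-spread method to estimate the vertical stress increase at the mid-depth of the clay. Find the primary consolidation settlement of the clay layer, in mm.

S_c ≈ 364 mm

Mid-depth of clay below the ground surface: z = 1.8 + 8/2 = 5.8 m.
Total vertical stress at mid-clay: σ_v = 18.9×1.8 + 16.1×4 = 98.42 kPa.
Pore pressure: u = 9.81×(5.8 − 0.55) = 51.503 kPa.
Initial effective stress: σ'_0 = σ_v − u = 98.42 − 51.503 = 46.917 kPa.
Stress increase at mid-clay by the 2:1 spreading method:
Δσ = qBL/((B+z)(L+z)) = 168×5.3×7.8/((5.3+5.8)(7.8+5.8)) = 46.006 kPa
Final effective stress: σ'_f = σ'_0 + Δσ = 46.917 + 46.006 = 92.923 kPa.
Normally consolidated clay, so the full stress increment lies on the virgin compression line:
S_c = C_c·H/(1+e₀)·log₁₀(σ'_f/σ'_0) = 0.32×8/(1+1.09)×log₁₀(92.923/46.917)
    = 1.2249 × 0.29679 = 0.3635 m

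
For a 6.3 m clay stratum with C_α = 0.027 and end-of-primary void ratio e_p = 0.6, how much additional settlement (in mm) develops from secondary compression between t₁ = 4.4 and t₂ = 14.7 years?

S_s ≈ 55.7 mm

Secondary compression: S_s = C_α·H/(1+e_p)·log₁₀(t₂/t₁)
S_s = 0.027×6.3/(1+0.6)×log₁₀(14.7/4.4)
    = 0.1063 × 0.5239 = 0.05569 m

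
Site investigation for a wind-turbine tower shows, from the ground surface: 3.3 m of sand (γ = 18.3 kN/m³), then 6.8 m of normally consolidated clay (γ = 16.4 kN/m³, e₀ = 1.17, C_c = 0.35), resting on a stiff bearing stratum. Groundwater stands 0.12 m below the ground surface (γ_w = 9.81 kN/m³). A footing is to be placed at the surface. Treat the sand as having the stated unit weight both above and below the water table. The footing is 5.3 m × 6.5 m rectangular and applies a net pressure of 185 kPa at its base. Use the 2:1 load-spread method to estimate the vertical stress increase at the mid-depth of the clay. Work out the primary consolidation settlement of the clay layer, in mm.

Mid-depth of clay below the ground surface: z = 3.3 + 6.8/2 = 6.7 m.
Total vertical stress at mid-clay: σ_v = 18.3×3.3 + 16.4×3.4 = 116.15 kPa.
Pore pressure: u = 9.81×(6.7 − 0.12) = 64.55 kPa.
Initial effective stress: σ'_0 = σ_v − u = 116.15 − 64.55 = 51.6 kPa.
Stress increase at mid-clay by the 2:1 spreading method:
Δσ = qBL/((B+z)(L+z)) = 185×5.3×6.5/((5.3+6.7)(6.5+6.7)) = 40.235 kPa
Final effective stress: σ'_f = σ'_0 + Δσ = 51.6 + 40.235 = 91.835 kPa.
Normally consolidated clay, so the full stress increment lies on the virgin compression line:
S_c = C_c·H/(1+e₀)·log₁₀(σ'_f/σ'_0) = 0.35×6.8/(1+1.17)×log₁₀(91.835/51.6)
    = 1.0968 × 0.25036 = 0.2746 m

S_c ≈ 275 mm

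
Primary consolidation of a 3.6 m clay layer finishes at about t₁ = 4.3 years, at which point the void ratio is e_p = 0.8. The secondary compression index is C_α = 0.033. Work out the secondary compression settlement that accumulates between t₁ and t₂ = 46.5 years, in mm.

Secondary compression: S_s = C_α·H/(1+e_p)·log₁₀(t₂/t₁)
S_s = 0.033×3.6/(1+0.8)×log₁₀(46.5/4.3)
    = 0.066 × 1.034 = 0.06824 m

S_s ≈ 68.2 mm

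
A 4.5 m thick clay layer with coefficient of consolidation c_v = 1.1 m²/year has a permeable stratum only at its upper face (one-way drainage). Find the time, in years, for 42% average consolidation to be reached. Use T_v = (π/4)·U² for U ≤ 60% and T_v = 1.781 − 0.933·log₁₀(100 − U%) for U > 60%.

t ≈ 2.55 years

Drainage path length: H_d = H = 4.5 m (single drainage).
U ≤ 60%: T_v = (π/4)·U² = (π/4)×0.42² = 0.13854.
t = T_v·H_d²/c_v = 0.13854×4.5²/1.1 = 2.55 years.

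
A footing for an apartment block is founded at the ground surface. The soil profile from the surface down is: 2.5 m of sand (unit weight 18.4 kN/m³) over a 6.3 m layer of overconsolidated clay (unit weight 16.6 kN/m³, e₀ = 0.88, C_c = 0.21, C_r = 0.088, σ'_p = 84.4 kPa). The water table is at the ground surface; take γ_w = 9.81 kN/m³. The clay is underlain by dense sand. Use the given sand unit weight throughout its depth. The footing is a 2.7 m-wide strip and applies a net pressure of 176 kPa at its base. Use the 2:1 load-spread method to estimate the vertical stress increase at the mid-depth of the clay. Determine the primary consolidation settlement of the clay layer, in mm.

S_c ≈ 138 mm

Mid-depth of clay below the ground surface: z = 2.5 + 6.3/2 = 5.65 m.
Total vertical stress at mid-clay: σ_v = 18.4×2.5 + 16.6×3.15 = 98.29 kPa.
Pore pressure: u = 9.81×(5.65 − 0) = 55.427 kPa.
Initial effective stress: σ'_0 = σ_v − u = 98.29 − 55.427 = 42.863 kPa.
Stress increase at mid-clay by the 2:1 spreading method:
Δσ = qB/(B+z) = 176×2.7/(2.7+5.65) = 56.91 kPa
Final effective stress: σ'_f = 42.863 + 56.91 = 99.773 kPa.
σ'_f = 99.773 > σ'_p = 84.4 kPa, so the stress path crosses the preconsolidation pressure — recompression up to σ'_p, then virgin compression beyond:
S_c = H/(1+e₀)·[C_r·log₁₀(σ'_p/σ'_0) + C_c·log₁₀(σ'_f/σ'_p)]
    = 6.3/1.88 × [0.088×log₁₀(84.4/42.863) + 0.21×log₁₀(99.773/84.4)]
    = 3.3511 × [0.025895 + 0.015261] = 0.1379 m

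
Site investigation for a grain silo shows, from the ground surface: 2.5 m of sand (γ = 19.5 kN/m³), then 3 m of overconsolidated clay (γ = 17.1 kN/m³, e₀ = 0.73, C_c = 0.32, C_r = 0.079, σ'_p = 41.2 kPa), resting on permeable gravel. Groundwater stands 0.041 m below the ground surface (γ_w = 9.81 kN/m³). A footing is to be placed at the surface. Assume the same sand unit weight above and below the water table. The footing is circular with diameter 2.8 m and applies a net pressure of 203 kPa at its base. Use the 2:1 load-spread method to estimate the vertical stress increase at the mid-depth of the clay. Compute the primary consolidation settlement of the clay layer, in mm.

S_c ≈ 136 mm

Mid-depth of clay below the ground surface: z = 2.5 + 3/2 = 4 m.
Total vertical stress at mid-clay: σ_v = 19.5×2.5 + 17.1×1.5 = 74.4 kPa.
Pore pressure: u = 9.81×(4 − 0.041) = 38.838 kPa.
Initial effective stress: σ'_0 = σ_v − u = 74.4 − 38.838 = 35.562 kPa.
Stress increase at mid-clay by the 2:1 spreading method:
Δσ ≈ qD²/(D+z)² = 203×2.8²/(2.8+4)² = 34.419 kPa
Final effective stress: σ'_f = 35.562 + 34.419 = 69.981 kPa.
σ'_f = 69.981 > σ'_p = 41.2 kPa, so the stress path crosses the preconsolidation pressure — recompression up to σ'_p, then virgin compression beyond:
S_c = H/(1+e₀)·[C_r·log₁₀(σ'_p/σ'_0) + C_c·log₁₀(σ'_f/σ'_p)]
    = 3/1.73 × [0.079×log₁₀(41.2/35.562) + 0.32×log₁₀(69.981/41.2)]
    = 1.7341 × [0.005049 + 0.073627] = 0.1364 m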